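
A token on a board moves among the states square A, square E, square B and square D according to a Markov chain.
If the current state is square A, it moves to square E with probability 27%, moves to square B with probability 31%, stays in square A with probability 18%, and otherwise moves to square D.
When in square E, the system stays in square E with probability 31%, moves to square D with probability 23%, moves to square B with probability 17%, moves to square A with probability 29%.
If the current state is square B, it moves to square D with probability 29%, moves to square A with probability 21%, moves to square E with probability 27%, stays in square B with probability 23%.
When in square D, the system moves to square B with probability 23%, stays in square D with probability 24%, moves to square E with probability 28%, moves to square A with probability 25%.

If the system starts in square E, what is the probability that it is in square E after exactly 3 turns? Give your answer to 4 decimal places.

Propagate the distribution vector 3 turns from square E.
After 0 turns: (0.0000, 1.0000, 0.0000, 0.0000)
After 1 turn: (0.2900, 0.3100, 0.1700, 0.2300)
After 2 turns: (0.2353, 0.2847, 0.2346, 0.2454)
After 3 turns: (0.2355, 0.2838, 0.2317, 0.2489)
P(in square E after 3 turns) = 0.2838

0.2838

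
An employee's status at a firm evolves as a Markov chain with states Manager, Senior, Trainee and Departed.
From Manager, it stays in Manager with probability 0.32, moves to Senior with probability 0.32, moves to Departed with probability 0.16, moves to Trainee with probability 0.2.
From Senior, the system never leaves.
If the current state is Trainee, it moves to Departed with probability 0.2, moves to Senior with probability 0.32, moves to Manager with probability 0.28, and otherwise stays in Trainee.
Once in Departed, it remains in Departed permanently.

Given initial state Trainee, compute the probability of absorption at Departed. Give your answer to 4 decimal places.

0.3705

Let h(s) be the probability of absorption at Departed starting from transient state s. Then h(Departed) = 1 and h(Senior) = 0. By first-step analysis:
h(Manager) = 0.32·h(Manager) + 0.32·0 + 0.2·h(Trainee) + 0.16·1
h(Trainee) = 0.28·h(Manager) + 0.32·0 + 0.2·h(Trainee) + 0.2·1
Solving: h(Manager) = 0.3443, h(Trainee) = 0.3705.
Starting from Trainee, the probability is 0.3705.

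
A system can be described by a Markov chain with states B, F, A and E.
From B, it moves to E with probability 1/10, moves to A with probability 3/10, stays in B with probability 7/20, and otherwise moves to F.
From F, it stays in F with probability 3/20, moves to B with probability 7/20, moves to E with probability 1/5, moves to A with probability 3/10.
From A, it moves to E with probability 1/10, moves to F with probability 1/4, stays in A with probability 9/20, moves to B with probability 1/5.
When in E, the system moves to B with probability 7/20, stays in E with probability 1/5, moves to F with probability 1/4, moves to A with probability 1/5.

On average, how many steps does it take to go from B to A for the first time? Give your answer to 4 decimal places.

Let t(s) be the expected number of steps to first reach A from state s, with t(A) = 0. Conditioning on the first step:
t(B) = 1 + 0.35·t(B) + 0.25·t(F) + 0.1·t(E)
t(F) = 1 + 0.35·t(B) + 0.15·t(F) + 0.2·t(E)
t(E) = 1 + 0.35·t(B) + 0.25·t(F) + 0.2·t(E)
Solving: t(B) = 3.4921, t(F) = 3.5273, t(E) = 3.8801.
Expected steps from B to A: 3.4921.

3.4921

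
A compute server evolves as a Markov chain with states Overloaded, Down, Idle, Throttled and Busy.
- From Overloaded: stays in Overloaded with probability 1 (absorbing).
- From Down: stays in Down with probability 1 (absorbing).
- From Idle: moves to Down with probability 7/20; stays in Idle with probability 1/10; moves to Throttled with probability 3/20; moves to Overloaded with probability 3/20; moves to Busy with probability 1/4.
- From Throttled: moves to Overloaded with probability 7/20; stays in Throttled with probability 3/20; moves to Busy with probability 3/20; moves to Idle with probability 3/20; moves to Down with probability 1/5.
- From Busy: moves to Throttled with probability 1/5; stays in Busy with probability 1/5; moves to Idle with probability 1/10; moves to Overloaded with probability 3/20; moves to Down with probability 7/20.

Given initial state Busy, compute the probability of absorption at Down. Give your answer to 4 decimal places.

0.6327

Let h(s) be the probability of absorption at Down starting from transient state s. Then h(Down) = 1 and h(Overloaded) = 0. By first-step analysis:
h(Idle) = 0.15·0 + 0.35·1 + 0.1·h(Idle) + 0.15·h(Throttled) + 0.25·h(Busy)
h(Throttled) = 0.35·0 + 0.2·1 + 0.15·h(Idle) + 0.15·h(Throttled) + 0.15·h(Busy)
h(Busy) = 0.15·0 + 0.35·1 + 0.1·h(Idle) + 0.2·h(Throttled) + 0.2·h(Busy)
Solving: h(Idle) = 0.6413, h(Throttled) = 0.4601, h(Busy) = 0.6327.
Starting from Busy, the probability is 0.6327.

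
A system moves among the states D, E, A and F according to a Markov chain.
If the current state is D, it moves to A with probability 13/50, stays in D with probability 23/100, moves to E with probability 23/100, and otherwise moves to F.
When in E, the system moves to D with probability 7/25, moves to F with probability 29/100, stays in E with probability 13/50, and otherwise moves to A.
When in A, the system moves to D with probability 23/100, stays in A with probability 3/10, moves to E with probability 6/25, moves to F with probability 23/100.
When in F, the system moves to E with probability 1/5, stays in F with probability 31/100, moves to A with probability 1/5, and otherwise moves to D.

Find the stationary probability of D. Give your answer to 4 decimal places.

Let the stationary distribution be π with π = πP and π_1 + π_2 + π_3 + π_4 = 1.
π_1 = 0.23·π_1 + 0.28·π_2 + 0.23·π_3 + 0.29·π_4
π_2 = 0.23·π_1 + 0.26·π_2 + 0.24·π_3 + 0.2·π_4
π_3 = 0.26·π_1 + 0.17·π_2 + 0.3·π_3 + 0.2·π_4
Solving with the normalization constraint gives π = (0.2583, 0.2309, 0.2317, 0.2791).
So the stationary probability of D is 0.2583.

0.2583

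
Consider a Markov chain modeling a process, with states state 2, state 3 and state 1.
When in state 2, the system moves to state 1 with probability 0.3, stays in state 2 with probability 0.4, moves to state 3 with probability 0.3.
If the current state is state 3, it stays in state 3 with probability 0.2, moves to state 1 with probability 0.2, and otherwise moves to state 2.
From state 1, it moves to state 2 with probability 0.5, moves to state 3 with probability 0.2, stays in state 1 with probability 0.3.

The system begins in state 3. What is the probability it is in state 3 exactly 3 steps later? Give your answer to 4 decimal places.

0.2460

Propagate the distribution vector 3 steps from state 3.
After 0 steps: (0.0000, 1.0000, 0.0000)
After 1 step: (0.6000, 0.2000, 0.2000)
After 2 steps: (0.4600, 0.2600, 0.2800)
After 3 steps: (0.4800, 0.2460, 0.2740)
P(in state 3 after 3 steps) = 0.2460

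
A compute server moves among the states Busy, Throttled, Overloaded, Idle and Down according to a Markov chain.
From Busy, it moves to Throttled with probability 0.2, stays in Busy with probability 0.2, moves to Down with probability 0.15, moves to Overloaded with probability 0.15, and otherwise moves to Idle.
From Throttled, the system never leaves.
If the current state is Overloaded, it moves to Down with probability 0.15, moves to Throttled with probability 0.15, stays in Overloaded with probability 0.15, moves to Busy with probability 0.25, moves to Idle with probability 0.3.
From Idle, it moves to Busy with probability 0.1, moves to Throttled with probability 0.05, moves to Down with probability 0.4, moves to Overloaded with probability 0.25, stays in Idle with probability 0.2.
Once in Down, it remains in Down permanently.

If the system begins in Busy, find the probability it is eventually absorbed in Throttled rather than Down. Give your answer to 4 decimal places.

0.4078

Let h(s) be the probability of absorption at Throttled starting from transient state s. Then h(Throttled) = 1 and h(Down) = 0. By first-step analysis:
h(Busy) = 0.2·h(Busy) + 0.2·1 + 0.15·h(Overloaded) + 0.3·h(Idle) + 0.15·0
h(Overloaded) = 0.25·h(Busy) + 0.15·1 + 0.15·h(Overloaded) + 0.3·h(Idle) + 0.15·0
h(Idle) = 0.1·h(Busy) + 0.05·1 + 0.25·h(Overloaded) + 0.2·h(Idle) + 0.4·0
Solving: h(Busy) = 0.4078, h(Overloaded) = 0.3782, h(Idle) = 0.2316.
Starting from Busy, the probability is 0.4078.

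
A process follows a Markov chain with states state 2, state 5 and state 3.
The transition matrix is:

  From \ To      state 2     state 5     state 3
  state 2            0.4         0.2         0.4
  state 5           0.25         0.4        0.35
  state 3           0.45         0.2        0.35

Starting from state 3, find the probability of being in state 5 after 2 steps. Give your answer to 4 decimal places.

0.2400

Sum over the intermediate state after 1 step:
P = P(state 3→state 2)·P(state 2→state 5) + P(state 3→state 5)·P(state 5→state 5) + P(state 3→state 3)·P(state 3→state 5)
  = 0.45×0.2 + 0.2×0.4 + 0.35×0.2
  = 0.0900 + 0.0800 + 0.0700 = 0.2400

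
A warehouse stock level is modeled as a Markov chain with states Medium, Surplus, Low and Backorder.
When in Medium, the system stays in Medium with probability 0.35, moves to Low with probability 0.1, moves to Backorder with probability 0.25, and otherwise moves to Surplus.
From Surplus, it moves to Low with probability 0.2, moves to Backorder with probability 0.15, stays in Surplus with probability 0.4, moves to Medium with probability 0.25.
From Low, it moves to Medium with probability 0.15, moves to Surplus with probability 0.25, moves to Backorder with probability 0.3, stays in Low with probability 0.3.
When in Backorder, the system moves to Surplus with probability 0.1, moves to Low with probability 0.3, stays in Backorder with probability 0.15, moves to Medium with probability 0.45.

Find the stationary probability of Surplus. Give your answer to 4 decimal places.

0.2744

Let the stationary distribution be π with π = πP and π_1 + π_2 + π_3 + π_4 = 1.
π_1 = 0.35·π_1 + 0.25·π_2 + 0.15·π_3 + 0.45·π_4
π_2 = 0.3·π_1 + 0.4·π_2 + 0.25·π_3 + 0.1·π_4
π_3 = 0.1·π_1 + 0.2·π_2 + 0.3·π_3 + 0.3·π_4
Solving with the normalization constraint gives π = (0.3013, 0.2744, 0.2123, 0.2120).
So the stationary probability of Surplus is 0.2744.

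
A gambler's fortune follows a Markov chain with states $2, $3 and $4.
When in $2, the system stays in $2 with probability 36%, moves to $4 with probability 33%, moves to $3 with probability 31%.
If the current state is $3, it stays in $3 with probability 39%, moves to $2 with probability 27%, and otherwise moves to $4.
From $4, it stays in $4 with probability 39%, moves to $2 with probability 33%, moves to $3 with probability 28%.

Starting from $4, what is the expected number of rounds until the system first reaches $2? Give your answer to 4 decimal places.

3.2142

Let t(s) be the expected number of rounds to first reach $2 from state s, with t($2) = 0. Conditioning on the first round:
t($3) = 1 + 0.39·t($3) + 0.34·t($4)
t($4) = 1 + 0.28·t($3) + 0.39·t($4)
Solving: t($3) = 3.4308, t($4) = 3.2142.
Expected rounds from $4 to $2: 3.2142.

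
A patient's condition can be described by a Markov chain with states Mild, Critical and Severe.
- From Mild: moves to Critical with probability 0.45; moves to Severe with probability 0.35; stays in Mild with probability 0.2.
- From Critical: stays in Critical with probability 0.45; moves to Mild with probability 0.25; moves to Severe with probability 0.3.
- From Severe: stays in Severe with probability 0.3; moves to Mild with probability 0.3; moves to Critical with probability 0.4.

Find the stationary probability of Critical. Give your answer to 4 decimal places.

0.4344

Let the stationary distribution be π with π = πP and π_1 + π_2 + π_3 = 1.
π_1 = 0.2·π_1 + 0.25·π_2 + 0.3·π_3
π_2 = 0.45·π_1 + 0.45·π_2 + 0.4·π_3
Solving with the normalization constraint gives π = (0.2530, 0.4344, 0.3126).
So the stationary probability of Critical is 0.4344.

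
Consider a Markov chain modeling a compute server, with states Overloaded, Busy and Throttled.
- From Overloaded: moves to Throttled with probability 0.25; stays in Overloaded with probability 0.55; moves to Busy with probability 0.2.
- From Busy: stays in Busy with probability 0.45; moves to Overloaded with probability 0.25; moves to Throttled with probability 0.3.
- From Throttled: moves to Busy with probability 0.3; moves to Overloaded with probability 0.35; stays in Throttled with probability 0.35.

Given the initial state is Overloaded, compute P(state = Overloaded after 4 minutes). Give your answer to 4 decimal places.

Propagate the distribution vector 4 minutes from Overloaded.
After 0 minutes: (1.0000, 0.0000, 0.0000)
After 1 minute: (0.5500, 0.2000, 0.2500)
After 2 minutes: (0.4400, 0.2750, 0.2850)
After 3 minutes: (0.4105, 0.2973, 0.2923)
After 4 minutes: (0.4024, 0.3035, 0.2941)
P(in Overloaded after 4 minutes) = 0.4024

0.4024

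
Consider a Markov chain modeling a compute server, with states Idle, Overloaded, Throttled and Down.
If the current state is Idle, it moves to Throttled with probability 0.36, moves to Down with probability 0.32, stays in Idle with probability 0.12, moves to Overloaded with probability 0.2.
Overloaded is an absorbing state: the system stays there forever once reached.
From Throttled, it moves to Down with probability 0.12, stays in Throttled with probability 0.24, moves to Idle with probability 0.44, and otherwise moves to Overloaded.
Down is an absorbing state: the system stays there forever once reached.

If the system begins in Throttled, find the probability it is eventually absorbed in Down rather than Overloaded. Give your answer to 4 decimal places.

Let h(s) be the probability of absorption at Down starting from transient state s. Then h(Down) = 1 and h(Overloaded) = 0. By first-step analysis:
h(Idle) = 0.12·h(Idle) + 0.2·0 + 0.36·h(Throttled) + 0.32·1
h(Throttled) = 0.44·h(Idle) + 0.2·0 + 0.24·h(Throttled) + 0.12·1
Solving: h(Idle) = 0.5611, h(Throttled) = 0.4828.
Starting from Throttled, the probability is 0.4828.

0.4828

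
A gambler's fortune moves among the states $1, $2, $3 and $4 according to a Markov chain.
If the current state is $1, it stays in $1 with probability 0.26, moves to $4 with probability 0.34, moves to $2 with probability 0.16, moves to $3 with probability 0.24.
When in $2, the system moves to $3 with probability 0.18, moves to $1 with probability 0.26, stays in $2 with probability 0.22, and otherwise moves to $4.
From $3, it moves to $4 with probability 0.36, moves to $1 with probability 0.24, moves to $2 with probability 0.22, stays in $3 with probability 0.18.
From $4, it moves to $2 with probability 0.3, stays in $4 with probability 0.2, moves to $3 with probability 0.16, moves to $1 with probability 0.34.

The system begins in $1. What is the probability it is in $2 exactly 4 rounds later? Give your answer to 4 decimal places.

Propagate the distribution vector 4 rounds from $1.
After 0 rounds: (1.0000, 0.0000, 0.0000, 0.0000)
After 1 round: (0.2600, 0.1600, 0.2400, 0.3400)
After 2 rounds: (0.2824, 0.2316, 0.1888, 0.2972)
After 3 rounds: (0.2800, 0.2268, 0.1910, 0.3022)
After 4 rounds: (0.2804, 0.2274, 0.1908, 0.3015)
P(in $2 after 4 rounds) = 0.2274

0.2274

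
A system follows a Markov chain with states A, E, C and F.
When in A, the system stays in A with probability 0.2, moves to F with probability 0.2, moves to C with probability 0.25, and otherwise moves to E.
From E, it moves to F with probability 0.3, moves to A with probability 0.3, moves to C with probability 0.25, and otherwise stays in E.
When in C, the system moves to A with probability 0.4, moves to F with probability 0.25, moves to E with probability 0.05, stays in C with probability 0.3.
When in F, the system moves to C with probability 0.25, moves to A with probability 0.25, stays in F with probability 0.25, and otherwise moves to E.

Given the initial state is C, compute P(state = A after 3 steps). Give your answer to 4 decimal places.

Propagate the distribution vector 3 steps from C.
After 0 steps: (0.0000, 0.0000, 1.0000, 0.0000)
After 1 step: (0.4000, 0.0500, 0.3000, 0.2500)
After 2 steps: (0.2775, 0.2250, 0.2650, 0.2325)
After 3 steps: (0.2871, 0.2023, 0.2633, 0.2474)
P(in A after 3 steps) = 0.2871

0.2871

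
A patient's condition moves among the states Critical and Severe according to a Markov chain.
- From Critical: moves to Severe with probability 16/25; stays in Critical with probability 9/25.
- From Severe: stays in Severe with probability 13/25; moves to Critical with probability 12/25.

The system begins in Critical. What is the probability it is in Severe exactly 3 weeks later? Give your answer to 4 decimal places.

0.5724

Propagate the distribution vector 3 weeks from Critical.
After 0 weeks: (1.0000, 0.0000)
After 1 week: (0.3600, 0.6400)
After 2 weeks: (0.4368, 0.5632)
After 3 weeks: (0.4276, 0.5724)
P(in Severe after 3 weeks) = 0.5724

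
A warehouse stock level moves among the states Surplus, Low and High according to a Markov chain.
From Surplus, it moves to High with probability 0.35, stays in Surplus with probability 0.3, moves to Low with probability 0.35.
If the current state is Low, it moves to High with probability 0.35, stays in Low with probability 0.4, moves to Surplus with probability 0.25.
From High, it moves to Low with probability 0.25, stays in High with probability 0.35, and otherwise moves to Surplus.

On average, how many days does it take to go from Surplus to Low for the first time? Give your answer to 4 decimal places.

Let t(s) be the expected number of days to first reach Low from state s, with t(Low) = 0. Conditioning on the first day:
t(Surplus) = 1 + 0.3·t(Surplus) + 0.35·t(High)
t(High) = 1 + 0.4·t(Surplus) + 0.35·t(High)
Solving: t(Surplus) = 3.1746, t(High) = 3.4921.
Expected days from Surplus to Low: 3.1746.

3.1746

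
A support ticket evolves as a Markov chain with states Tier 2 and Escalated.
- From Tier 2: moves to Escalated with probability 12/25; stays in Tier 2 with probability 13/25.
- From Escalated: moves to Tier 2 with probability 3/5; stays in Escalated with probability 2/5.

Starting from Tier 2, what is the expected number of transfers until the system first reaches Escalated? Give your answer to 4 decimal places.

Let t(s) be the expected number of transfers to first reach Escalated from state s, with t(Escalated) = 0. Conditioning on the first transfer:
t(Tier 2) = 1 + 0.52·t(Tier 2)
Solving: t(Tier 2) = 2.0833.
Expected transfers from Tier 2 to Escalated: 2.0833.

2.0833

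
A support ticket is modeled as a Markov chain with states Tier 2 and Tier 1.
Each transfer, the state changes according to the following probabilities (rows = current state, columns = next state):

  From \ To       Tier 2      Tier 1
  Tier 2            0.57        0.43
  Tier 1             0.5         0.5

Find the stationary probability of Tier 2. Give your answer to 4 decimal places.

0.5376

Let the stationary distribution be π with π = πP and π_1 + π_2 = 1.
π_1 = 0.57·π_1 + 0.5·π_2
Solving with the normalization constraint gives π = (0.5376, 0.4624).
So the stationary probability of Tier 2 is 0.5376.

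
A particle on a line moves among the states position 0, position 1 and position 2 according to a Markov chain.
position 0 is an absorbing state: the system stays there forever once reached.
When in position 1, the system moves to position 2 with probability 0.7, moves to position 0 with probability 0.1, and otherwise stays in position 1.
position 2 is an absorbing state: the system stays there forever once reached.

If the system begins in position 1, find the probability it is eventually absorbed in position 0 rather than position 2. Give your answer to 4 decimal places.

0.1250

Let h(s) be the probability of absorption at position 0 starting from transient state s. Then h(position 0) = 1 and h(position 2) = 0. By first-step analysis:
h(position 1) = 0.1·1 + 0.2·h(position 1) + 0.7·0
Solving: h(position 1) = 0.1250.
Starting from position 1, the probability is 0.1250.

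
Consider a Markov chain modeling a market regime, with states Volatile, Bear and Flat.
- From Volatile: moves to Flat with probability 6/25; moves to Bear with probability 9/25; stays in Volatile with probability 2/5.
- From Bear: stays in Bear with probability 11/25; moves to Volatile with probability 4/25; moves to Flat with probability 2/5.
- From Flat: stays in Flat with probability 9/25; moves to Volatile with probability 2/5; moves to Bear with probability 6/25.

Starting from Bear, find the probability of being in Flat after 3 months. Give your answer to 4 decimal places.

Propagate the distribution vector 3 months from Bear.
After 0 months: (0.0000, 1.0000, 0.0000)
After 1 month: (0.1600, 0.4400, 0.4000)
After 2 months: (0.2944, 0.3472, 0.3584)
After 3 months: (0.3167, 0.3448, 0.3386)
P(in Flat after 3 months) = 0.3386

0.3386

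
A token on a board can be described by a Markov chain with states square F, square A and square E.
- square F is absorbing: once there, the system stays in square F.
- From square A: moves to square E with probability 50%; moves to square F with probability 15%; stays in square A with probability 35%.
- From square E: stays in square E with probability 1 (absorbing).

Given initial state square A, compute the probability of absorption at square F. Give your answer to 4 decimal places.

Let h(s) be the probability of absorption at square F starting from transient state s. Then h(square F) = 1 and h(square E) = 0. By first-step analysis:
h(square A) = 0.15·1 + 0.35·h(square A) + 0.5·0
Solving: h(square A) = 0.2308.
Starting from square A, the probability is 0.2308.

0.2308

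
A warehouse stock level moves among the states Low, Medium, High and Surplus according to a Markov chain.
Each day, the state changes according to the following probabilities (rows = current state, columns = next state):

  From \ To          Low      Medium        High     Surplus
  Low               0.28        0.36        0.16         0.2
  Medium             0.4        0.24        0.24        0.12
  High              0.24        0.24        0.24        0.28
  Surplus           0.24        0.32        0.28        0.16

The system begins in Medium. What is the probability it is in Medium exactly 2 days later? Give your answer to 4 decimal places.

Propagate the distribution vector 2 days from Medium.
After 0 days: (0.0000, 1.0000, 0.0000, 0.0000)
After 1 day: (0.4000, 0.2400, 0.2400, 0.1200)
After 2 days: (0.2944, 0.2976, 0.2128, 0.1952)
P(in Medium after 2 days) = 0.2976

0.2976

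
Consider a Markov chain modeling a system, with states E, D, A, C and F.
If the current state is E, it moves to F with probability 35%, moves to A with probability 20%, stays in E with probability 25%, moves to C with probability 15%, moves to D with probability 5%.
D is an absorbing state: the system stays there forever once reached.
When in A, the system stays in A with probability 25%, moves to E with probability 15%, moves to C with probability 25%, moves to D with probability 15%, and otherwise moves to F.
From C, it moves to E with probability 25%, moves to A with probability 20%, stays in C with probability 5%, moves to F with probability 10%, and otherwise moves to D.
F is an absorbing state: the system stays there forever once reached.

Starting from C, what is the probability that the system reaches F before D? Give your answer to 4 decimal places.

Let h(s) be the probability of absorption at F starting from transient state s. Then h(F) = 1 and h(D) = 0. By first-step analysis:
h(E) = 0.25·h(E) + 0.05·0 + 0.2·h(A) + 0.15·h(C) + 0.35·1
h(A) = 0.15·h(E) + 0.15·0 + 0.25·h(A) + 0.25·h(C) + 0.2·1
h(C) = 0.25·h(E) + 0.4·0 + 0.2·h(A) + 0.05·h(C) + 0.1·1
Solving: h(E) = 0.6902, h(A) = 0.5381, h(C) = 0.4002.
Starting from C, the probability is 0.4002.

0.4002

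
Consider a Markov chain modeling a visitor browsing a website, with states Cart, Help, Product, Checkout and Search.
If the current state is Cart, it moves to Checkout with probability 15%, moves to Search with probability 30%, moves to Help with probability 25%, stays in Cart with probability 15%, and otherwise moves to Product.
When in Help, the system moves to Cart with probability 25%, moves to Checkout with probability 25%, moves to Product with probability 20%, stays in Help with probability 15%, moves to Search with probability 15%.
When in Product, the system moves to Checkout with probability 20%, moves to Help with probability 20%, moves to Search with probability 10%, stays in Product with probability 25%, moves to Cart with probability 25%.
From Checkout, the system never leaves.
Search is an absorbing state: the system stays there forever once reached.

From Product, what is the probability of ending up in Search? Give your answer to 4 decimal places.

0.4390

Let h(s) be the probability of absorption at Search starting from transient state s. Then h(Search) = 1 and h(Checkout) = 0. By first-step analysis:
h(Cart) = 0.15·h(Cart) + 0.25·h(Help) + 0.15·h(Product) + 0.15·0 + 0.3·1
h(Help) = 0.25·h(Cart) + 0.15·h(Help) + 0.2·h(Product) + 0.25·0 + 0.15·1
h(Product) = 0.25·h(Cart) + 0.2·h(Help) + 0.25·h(Product) + 0.2·0 + 0.1·1
Solving: h(Cart) = 0.5613, h(Help) = 0.4449, h(Product) = 0.4390.
Starting from Product, the probability is 0.4390.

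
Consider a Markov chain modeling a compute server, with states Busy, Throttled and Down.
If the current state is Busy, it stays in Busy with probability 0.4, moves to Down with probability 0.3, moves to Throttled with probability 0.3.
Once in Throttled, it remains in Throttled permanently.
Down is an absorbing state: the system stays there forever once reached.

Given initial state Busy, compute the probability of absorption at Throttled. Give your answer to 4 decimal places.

Let h(s) be the probability of absorption at Throttled starting from transient state s. Then h(Throttled) = 1 and h(Down) = 0. By first-step analysis:
h(Busy) = 0.4·h(Busy) + 0.3·1 + 0.3·0
Solving: h(Busy) = 0.5000.
Starting from Busy, the probability is 0.5000.

0.5000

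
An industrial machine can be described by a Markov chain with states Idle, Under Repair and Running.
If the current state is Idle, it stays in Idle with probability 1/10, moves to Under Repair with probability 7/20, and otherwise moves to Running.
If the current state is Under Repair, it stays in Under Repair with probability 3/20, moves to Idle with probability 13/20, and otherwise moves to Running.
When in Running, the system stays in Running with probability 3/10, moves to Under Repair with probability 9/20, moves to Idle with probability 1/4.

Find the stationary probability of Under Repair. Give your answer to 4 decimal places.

Let the stationary distribution be π with π = πP and π_1 + π_2 + π_3 = 1.
π_1 = 0.1·π_1 + 0.65·π_2 + 0.25·π_3
π_2 = 0.35·π_1 + 0.15·π_2 + 0.45·π_3
Solving with the normalization constraint gives π = (0.3290, 0.3208, 0.3502).
So the stationary probability of Under Repair is 0.3208.

0.3208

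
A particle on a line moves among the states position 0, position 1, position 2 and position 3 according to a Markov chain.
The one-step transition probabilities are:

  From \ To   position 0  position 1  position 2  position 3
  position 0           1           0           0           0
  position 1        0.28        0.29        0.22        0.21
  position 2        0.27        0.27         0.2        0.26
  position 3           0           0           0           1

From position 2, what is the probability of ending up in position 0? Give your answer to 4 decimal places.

Let h(s) be the probability of absorption at position 0 starting from transient state s. Then h(position 0) = 1 and h(position 3) = 0. By first-step analysis:
h(position 1) = 0.28·1 + 0.29·h(position 1) + 0.22·h(position 2) + 0.21·0
h(position 2) = 0.27·1 + 0.27·h(position 1) + 0.2·h(position 2) + 0.26·0
Solving: h(position 1) = 0.5572, h(position 2) = 0.5256.
Starting from position 2, the probability is 0.5256.

0.5256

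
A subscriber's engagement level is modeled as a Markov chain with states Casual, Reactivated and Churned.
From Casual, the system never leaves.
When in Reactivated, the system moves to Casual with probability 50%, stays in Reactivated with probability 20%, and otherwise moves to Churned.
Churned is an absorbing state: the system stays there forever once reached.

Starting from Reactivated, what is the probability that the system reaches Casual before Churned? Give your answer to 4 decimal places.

Let h(s) be the probability of absorption at Casual starting from transient state s. Then h(Casual) = 1 and h(Churned) = 0. By first-step analysis:
h(Reactivated) = 0.5·1 + 0.2·h(Reactivated) + 0.3·0
Solving: h(Reactivated) = 0.6250.
Starting from Reactivated, the probability is 0.6250.

0.6250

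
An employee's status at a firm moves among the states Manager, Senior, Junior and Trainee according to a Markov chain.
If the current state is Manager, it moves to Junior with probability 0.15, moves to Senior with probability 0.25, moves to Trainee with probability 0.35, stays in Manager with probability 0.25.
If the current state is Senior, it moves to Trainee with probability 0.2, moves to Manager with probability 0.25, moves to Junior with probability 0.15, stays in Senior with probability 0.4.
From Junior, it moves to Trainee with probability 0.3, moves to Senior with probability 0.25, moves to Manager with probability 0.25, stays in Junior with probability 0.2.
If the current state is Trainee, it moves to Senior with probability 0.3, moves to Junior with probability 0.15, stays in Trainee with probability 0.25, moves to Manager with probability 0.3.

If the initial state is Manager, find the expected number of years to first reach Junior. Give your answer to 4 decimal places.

Let t(s) be the expected number of years to first reach Junior from state s, with t(Junior) = 0. Conditioning on the first year:
t(Manager) = 1 + 0.25·t(Manager) + 0.25·t(Senior) + 0.35·t(Trainee)
t(Senior) = 1 + 0.25·t(Manager) + 0.4·t(Senior) + 0.2·t(Trainee)
t(Trainee) = 1 + 0.3·t(Manager) + 0.3·t(Senior) + 0.25·t(Trainee)
Solving: t(Manager) = 6.6667, t(Senior) = 6.6667, t(Trainee) = 6.6667.
Expected years from Manager to Junior: 6.6667.

6.6667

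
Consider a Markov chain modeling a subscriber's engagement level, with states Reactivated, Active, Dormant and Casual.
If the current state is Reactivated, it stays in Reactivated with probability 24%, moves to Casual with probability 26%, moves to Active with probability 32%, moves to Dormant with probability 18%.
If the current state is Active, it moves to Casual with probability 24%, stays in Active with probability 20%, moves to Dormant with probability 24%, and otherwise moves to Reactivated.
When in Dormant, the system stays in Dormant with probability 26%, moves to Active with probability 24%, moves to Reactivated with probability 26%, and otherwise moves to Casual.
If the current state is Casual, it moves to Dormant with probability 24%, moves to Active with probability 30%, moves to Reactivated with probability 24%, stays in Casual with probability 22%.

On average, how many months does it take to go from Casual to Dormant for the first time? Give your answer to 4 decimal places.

4.4590

Let t(s) be the expected number of months to first reach Dormant from state s, with t(Dormant) = 0. Conditioning on the first month:
t(Reactivated) = 1 + 0.24·t(Reactivated) + 0.32·t(Active) + 0.26·t(Casual)
t(Active) = 1 + 0.32·t(Reactivated) + 0.2·t(Active) + 0.24·t(Casual)
t(Casual) = 1 + 0.24·t(Reactivated) + 0.3·t(Active) + 0.22·t(Casual)
Solving: t(Reactivated) = 4.7269, t(Active) = 4.4784, t(Casual) = 4.4590.
Expected months from Casual to Dormant: 4.4590.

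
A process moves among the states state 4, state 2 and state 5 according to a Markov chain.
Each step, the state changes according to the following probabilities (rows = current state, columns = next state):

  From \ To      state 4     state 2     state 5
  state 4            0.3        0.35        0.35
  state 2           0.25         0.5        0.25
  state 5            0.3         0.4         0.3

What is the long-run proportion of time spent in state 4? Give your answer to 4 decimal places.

Let the stationary distribution be π with π = πP and π_1 + π_2 + π_3 = 1.
π_1 = 0.3·π_1 + 0.25·π_2 + 0.3·π_3
π_2 = 0.35·π_1 + 0.5·π_2 + 0.4·π_3
Solving with the normalization constraint gives π = (0.2786, 0.4290, 0.2925).
So the stationary probability of state 4 is 0.2786.

0.2786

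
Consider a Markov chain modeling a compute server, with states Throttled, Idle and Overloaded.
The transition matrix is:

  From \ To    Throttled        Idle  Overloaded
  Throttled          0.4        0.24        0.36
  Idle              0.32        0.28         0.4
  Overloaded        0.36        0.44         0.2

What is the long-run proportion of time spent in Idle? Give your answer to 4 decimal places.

Let the stationary distribution be π with π = πP and π_1 + π_2 + π_3 = 1.
π_1 = 0.4·π_1 + 0.32·π_2 + 0.36·π_3
π_2 = 0.24·π_1 + 0.28·π_2 + 0.44·π_3
Solving with the normalization constraint gives π = (0.3618, 0.3169, 0.3213).
So the stationary probability of Idle is 0.3169.

0.3169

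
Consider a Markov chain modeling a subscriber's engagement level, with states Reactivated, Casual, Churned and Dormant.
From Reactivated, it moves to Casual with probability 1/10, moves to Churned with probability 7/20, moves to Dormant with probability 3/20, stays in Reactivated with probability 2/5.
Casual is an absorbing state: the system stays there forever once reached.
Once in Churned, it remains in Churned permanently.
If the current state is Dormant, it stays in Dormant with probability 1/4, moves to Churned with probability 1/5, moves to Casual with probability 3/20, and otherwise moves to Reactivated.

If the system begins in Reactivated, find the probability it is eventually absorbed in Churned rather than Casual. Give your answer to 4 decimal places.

0.7500

Let h(s) be the probability of absorption at Churned starting from transient state s. Then h(Churned) = 1 and h(Casual) = 0. By first-step analysis:
h(Reactivated) = 0.4·h(Reactivated) + 0.1·0 + 0.35·1 + 0.15·h(Dormant)
h(Dormant) = 0.4·h(Reactivated) + 0.15·0 + 0.2·1 + 0.25·h(Dormant)
Solving: h(Reactivated) = 0.7500, h(Dormant) = 0.6667.
Starting from Reactivated, the probability is 0.7500.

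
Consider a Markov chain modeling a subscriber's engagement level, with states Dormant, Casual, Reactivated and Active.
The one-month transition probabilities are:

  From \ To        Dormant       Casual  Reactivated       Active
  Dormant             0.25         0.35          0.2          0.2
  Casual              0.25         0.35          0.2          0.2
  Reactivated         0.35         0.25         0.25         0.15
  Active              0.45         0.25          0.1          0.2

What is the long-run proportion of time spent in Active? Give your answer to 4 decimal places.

Let the stationary distribution be π with π = πP and π_1 + π_2 + π_3 + π_4 = 1.
π_1 = 0.25·π_1 + 0.25·π_2 + 0.35·π_3 + 0.45·π_4
π_2 = 0.35·π_1 + 0.35·π_2 + 0.25·π_3 + 0.25·π_4
π_3 = 0.2·π_1 + 0.2·π_2 + 0.25·π_3 + 0.1·π_4
Solving with the normalization constraint gives π = (0.3071, 0.3119, 0.1905, 0.1905).
So the stationary probability of Active is 0.1905.

0.1905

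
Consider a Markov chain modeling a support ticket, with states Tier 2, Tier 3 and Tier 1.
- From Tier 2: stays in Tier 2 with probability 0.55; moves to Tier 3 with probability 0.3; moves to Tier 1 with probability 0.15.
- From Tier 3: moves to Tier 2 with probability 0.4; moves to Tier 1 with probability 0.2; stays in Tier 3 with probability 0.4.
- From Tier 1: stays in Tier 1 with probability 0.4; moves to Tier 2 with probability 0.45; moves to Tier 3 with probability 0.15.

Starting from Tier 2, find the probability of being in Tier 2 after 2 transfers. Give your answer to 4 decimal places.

0.4900

Sum over the intermediate state after 1 transfer:
P = P(Tier 2→Tier 2)·P(Tier 2→Tier 2) + P(Tier 2→Tier 3)·P(Tier 3→Tier 2) + P(Tier 2→Tier 1)·P(Tier 1→Tier 2)
  = 0.55×0.55 + 0.3×0.4 + 0.15×0.45
  = 0.3025 + 0.1200 + 0.0675 = 0.4900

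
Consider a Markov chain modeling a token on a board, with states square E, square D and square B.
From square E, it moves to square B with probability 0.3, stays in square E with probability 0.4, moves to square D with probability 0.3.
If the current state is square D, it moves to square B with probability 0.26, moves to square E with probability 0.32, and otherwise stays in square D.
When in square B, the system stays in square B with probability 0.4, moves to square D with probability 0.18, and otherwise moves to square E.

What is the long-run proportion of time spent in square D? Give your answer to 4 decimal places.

0.2973

Let the stationary distribution be π with π = πP and π_1 + π_2 + π_3 = 1.
π_1 = 0.4·π_1 + 0.32·π_2 + 0.42·π_3
π_2 = 0.3·π_1 + 0.42·π_2 + 0.18·π_3
Solving with the normalization constraint gives π = (0.3826, 0.2973, 0.3201).
So the stationary probability of square D is 0.2973.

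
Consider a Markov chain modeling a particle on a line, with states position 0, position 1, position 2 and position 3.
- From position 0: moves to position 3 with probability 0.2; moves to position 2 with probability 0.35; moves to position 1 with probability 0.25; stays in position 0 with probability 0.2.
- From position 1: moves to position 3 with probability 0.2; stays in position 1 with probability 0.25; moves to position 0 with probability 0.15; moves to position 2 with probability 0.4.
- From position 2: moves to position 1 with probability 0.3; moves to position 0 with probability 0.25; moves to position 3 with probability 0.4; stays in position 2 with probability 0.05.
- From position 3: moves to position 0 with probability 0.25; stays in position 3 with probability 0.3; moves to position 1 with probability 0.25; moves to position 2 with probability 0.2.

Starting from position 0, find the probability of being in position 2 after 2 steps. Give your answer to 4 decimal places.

Propagate the distribution vector 2 steps from position 0.
After 0 steps: (1.0000, 0.0000, 0.0000, 0.0000)
After 1 step: (0.2000, 0.2500, 0.3500, 0.2000)
After 2 steps: (0.2150, 0.2675, 0.2275, 0.2900)
P(in position 2 after 2 steps) = 0.2275

0.2275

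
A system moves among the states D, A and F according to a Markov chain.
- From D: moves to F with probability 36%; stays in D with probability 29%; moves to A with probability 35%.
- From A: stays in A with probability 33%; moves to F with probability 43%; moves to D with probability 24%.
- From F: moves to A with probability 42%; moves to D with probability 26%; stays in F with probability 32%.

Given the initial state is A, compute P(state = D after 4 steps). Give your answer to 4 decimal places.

Propagate the distribution vector 4 steps from A.
After 0 steps: (0.0000, 1.0000, 0.0000)
After 1 step: (0.2400, 0.3300, 0.4300)
After 2 steps: (0.2606, 0.3735, 0.3659)
After 3 steps: (0.2603, 0.3681, 0.3715)
After 4 steps: (0.2604, 0.3686, 0.3709)
P(in D after 4 steps) = 0.2604

0.2604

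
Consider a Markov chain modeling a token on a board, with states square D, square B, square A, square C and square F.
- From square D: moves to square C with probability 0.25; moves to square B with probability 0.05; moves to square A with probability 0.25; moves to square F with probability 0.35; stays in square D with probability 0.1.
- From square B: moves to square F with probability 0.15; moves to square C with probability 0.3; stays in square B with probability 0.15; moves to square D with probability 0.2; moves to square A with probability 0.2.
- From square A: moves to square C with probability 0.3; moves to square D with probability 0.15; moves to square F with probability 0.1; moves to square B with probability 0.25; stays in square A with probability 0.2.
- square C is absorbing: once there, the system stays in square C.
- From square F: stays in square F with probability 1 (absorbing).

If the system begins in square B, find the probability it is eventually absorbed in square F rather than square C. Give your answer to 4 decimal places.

Let h(s) be the probability of absorption at square F starting from transient state s. Then h(square F) = 1 and h(square C) = 0. By first-step analysis:
h(square D) = 0.1·h(square D) + 0.05·h(square B) + 0.25·h(square A) + 0.25·0 + 0.35·1
h(square B) = 0.2·h(square D) + 0.15·h(square B) + 0.2·h(square A) + 0.3·0 + 0.15·1
h(square A) = 0.15·h(square D) + 0.25·h(square B) + 0.2·h(square A) + 0.3·0 + 0.1·1
Solving: h(square D) = 0.5030, h(square B) = 0.3739, h(square A) = 0.3362.
Starting from square B, the probability is 0.3739.

0.3739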